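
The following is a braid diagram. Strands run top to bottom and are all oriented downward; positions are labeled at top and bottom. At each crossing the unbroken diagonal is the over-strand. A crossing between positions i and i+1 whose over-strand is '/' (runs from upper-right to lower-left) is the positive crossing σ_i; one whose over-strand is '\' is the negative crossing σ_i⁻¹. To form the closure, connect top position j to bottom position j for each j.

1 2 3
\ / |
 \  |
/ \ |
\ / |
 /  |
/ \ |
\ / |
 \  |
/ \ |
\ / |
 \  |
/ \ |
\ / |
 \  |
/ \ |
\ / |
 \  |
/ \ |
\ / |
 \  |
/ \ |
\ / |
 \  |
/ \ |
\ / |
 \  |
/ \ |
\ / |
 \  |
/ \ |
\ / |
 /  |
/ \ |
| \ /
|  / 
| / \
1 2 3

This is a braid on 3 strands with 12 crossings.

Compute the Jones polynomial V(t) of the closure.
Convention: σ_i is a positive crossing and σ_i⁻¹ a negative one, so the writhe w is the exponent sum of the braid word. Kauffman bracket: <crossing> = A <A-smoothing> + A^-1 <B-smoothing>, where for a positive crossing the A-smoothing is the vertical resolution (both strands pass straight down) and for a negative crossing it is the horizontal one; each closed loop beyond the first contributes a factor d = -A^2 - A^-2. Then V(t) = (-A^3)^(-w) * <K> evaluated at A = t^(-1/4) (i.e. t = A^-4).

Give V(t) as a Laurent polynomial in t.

Reading the diagram top to bottom ('/'-over between positions i,i+1 = s_i, '\'-over = s_i^-1): braid word = s1^-1 s1 s1^-1 s1^-1 s1^-1 s1^-1 s1^-1 s1^-1 s1^-1 s1^-1 s1 s2.
The presented braid s1^-1 s1 s1^-1 s1^-1 s1^-1 s1^-1 s1^-1 s1^-1 s1^-1 s1^-1 s1 s2 on 3 strands reduces by inverse Markov moves (closure unchanged at each step):
  Destabilize: the word has the form β·s2 where s2 occurs only as the final letter (β ∈ B_2); drop it and the last strand → 2 strands.
  Deconjugate: the word is γ·β·γ⁻¹ with γ = s1^-1 s1 (prefix) and γ⁻¹ = s1^-1 s1 (suffix); strip both.
Reduced to β = s1^-1 s1^-1 s1^-1 s1^-1 s1^-1 s1^-1 s1^-1 on 2 strands, 7 crossings.
Compute on β:
Braid: s1^-1 s1^-1 s1^-1 s1^-1 s1^-1 s1^-1 s1^-1 on 2 strands, 7 crossings.
Writhe w = (#positive) - (#negative) = 0 - 7 = -7.
State-sum expansion of <K>. There are 2^7 = 128 states.
Each crossing splits two ways (0=vertical, 1=horizontal). The state's weight is A^(#A-smoothings - #B-smoothings) * d^(loops - 1).
Tabulate the states by total A-exponent and number of loops L (A-exp: L × count):
  A^7: L=7 ×1
  A^5: L=6 ×7
  A^3: L=5 ×21
  A^1: L=4 ×35
  A^-1: L=3 ×35
  A^-3: L=2 ×21
  A^-5: L=1 ×7
  A^-7: L=2 ×1
Each group contributes A^e * Σ count * d^(L-1):
Powers of d = -A^2 - A^-2: d^2 = A^4 + 2 + A^-4; d^3 = -A^6 - 3*A^2 - 3*A^-2 - A^-6; d^4 = A^8 + 4*A^4 + 6 + 4*A^-4 + A^-8; d^5 = -A^10 - 5*A^6 - 10*A^2 - 10*A^-2 - 5*A^-6 - A^-10; d^6 = A^12 + 6*A^8 + 15*A^4 + 20 + 15*A^-4 + 6*A^-8 + A^-12.
  A^7 * (d^6) = A^19 + 6*A^15 + 15*A^11 + 20*A^7 + 15*A^3 + 6*A^-1 + A^-5
  A^5 * (7*d^5) = -7*A^15 - 35*A^11 - 70*A^7 - 70*A^3 - 35*A^-1 - 7*A^-5
  A^3 * (21*d^4) = 21*A^11 + 84*A^7 + 126*A^3 + 84*A^-1 + 21*A^-5
  A^1 * (35*d^3) = -35*A^7 - 105*A^3 - 105*A^-1 - 35*A^-5
  A^-1 * (35*d^2) = 35*A^3 + 70*A^-1 + 35*A^-5
  A^-3 * (21*d) = -21*A^-1 - 21*A^-5
  A^-5 * (7) = 7*A^-5
  A^-7 * (d) = -A^-5 - A^-9
Summing the groups: <K> = A^19 - A^15 + A^11 - A^7 + A^3 - A^-1 - A^-9
Normalise by the writhe: (-A^3)^(-w) = (-A^3)^(7) = -A^21, so f(A) = -A^21 * <K> = -A^40 + A^36 - A^32 + A^28 - A^24 + A^20 + A^12.
Substitute A = t^(-1/4), i.e. A^e → t^(-e/4): V(t) = t^-3 + t^-5 - t^-6 + t^-7 - t^-8 + t^-9 - t^-10

Answer: t^-3 + t^-5 - t^-6 + t^-7 - t^-8 + t^-9 - t^-10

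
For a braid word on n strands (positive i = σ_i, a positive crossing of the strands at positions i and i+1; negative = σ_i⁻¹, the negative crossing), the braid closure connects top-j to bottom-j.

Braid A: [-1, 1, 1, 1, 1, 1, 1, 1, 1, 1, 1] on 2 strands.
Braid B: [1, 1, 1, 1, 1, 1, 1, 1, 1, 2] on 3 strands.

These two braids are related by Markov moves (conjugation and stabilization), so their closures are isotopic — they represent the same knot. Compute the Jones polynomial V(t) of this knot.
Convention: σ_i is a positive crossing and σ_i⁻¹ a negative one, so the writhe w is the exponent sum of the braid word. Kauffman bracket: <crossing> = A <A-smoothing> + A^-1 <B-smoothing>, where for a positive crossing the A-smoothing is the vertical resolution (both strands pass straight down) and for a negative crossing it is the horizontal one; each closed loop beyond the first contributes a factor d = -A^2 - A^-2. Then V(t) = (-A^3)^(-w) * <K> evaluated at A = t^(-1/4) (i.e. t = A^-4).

Markov-equivalent braids have isotopic closures, hence identical knot invariants. Strip the Markov moves from each word to reach a common short braid β, then compute V(t) once on β.
Braid A: s1^-1 s1 s1 s1 s1 s1 s1 s1 s1 s1 s1 on 2 strands reduces by inverse Markov moves (closure unchanged at each step):
  Deconjugate: the word is γ·β·γ⁻¹ with γ = s1^-1 (prefix) and γ⁻¹ = s1 (suffix); strip both.
Reduced to β = s1 s1 s1 s1 s1 s1 s1 s1 s1 on 2 strands, 9 crossings.
Braid B: s1 s1 s1 s1 s1 s1 s1 s1 s1 s2 on 3 strands reduces by inverse Markov moves (closure unchanged at each step):
  Destabilize: the word has the form β·s2 where s2 occurs only as the final letter (β ∈ B_2); drop it and the last strand → 2 strands.
Reduced to β = s1 s1 s1 s1 s1 s1 s1 s1 s1 on 2 strands, 9 crossings.
Both give the same β = s1 s1 s1 s1 s1 s1 s1 s1 s1 on 2 strands, so one state sum suffices:
Braid: s1 s1 s1 s1 s1 s1 s1 s1 s1 on 2 strands, 9 crossings.
Writhe w = (#positive) - (#negative) = 9 - 0 = 9.
Computing the Kauffman bracket via state sum. There are 2^9 = 512 states.
For each crossing: s=0 is the vertical smoothing, s=1 horizontal. Crossing k contributes A^(sign_k * (1 - 2*s_k)); loop factor d = -A^2 - A^-2.
Tabulate the states by total A-exponent and number of loops L (A-exp: L × count):
  A^9: L=2 ×1
  A^7: L=1 ×9
  A^5: L=2 ×36
  A^3: L=3 ×84
  A^1: L=4 ×126
  A^-1: L=5 ×126
  A^-3: L=6 ×84
  A^-5: L=7 ×36
  A^-7: L=8 ×9
  A^-9: L=9 ×1
Each group contributes A^e * Σ count * d^(L-1):
Powers of d = -A^2 - A^-2: d^2 = A^4 + 2 + A^-4; d^3 = -A^6 - 3*A^2 - 3*A^-2 - A^-6; d^4 = A^8 + 4*A^4 + 6 + 4*A^-4 + A^-8; d^5 = -A^10 - 5*A^6 - 10*A^2 - 10*A^-2 - 5*A^-6 - A^-10; d^6 = A^12 + 6*A^8 + 15*A^4 + 20 + 15*A^-4 + 6*A^-8 + A^-12; d^7 = -A^14 - 7*A^10 - 21*A^6 - 35*A^2 - 35*A^-2 - 21*A^-6 - 7*A^-10 - A^-14; d^8 = A^16 + 8*A^12 + 28*A^8 + 56*A^4 + 70 + 56*A^-4 + 28*A^-8 + 8*A^-12 + A^-16.
  A^9 * (d) = -A^11 - A^7
  A^7 * (9) = 9*A^7
  A^5 * (36*d) = -36*A^7 - 36*A^3
  A^3 * (84*d^2) = 84*A^7 + 168*A^3 + 84*A^-1
  A^1 * (126*d^3) = -126*A^7 - 378*A^3 - 378*A^-1 - 126*A^-5
  A^-1 * (126*d^4) = 126*A^7 + 504*A^3 + 756*A^-1 + 504*A^-5 + 126*A^-9
  A^-3 * (84*d^5) = -84*A^7 - 420*A^3 - 840*A^-1 - 840*A^-5 - 420*A^-9 - 84*A^-13
  A^-5 * (36*d^6) = 36*A^7 + 216*A^3 + 540*A^-1 + 720*A^-5 + 540*A^-9 + 216*A^-13 + 36*A^-17
  A^-7 * (9*d^7) = -9*A^7 - 63*A^3 - 189*A^-1 - 315*A^-5 - 315*A^-9 - 189*A^-13 - 63*A^-17 - 9*A^-21
  A^-9 * (d^8) = A^7 + 8*A^3 + 28*A^-1 + 56*A^-5 + 70*A^-9 + 56*A^-13 + 28*A^-17 + 8*A^-21 + A^-25
Summing the groups: <K> = -A^11 - A^3 + A^-1 - A^-5 + A^-9 - A^-13 + A^-17 - A^-21 + A^-25
Normalise by the writhe: (-A^3)^(-w) = (-A^3)^(-9) = -A^-27, so f(A) = -A^-27 * <K> = A^-16 + A^-24 - A^-28 + A^-32 - A^-36 + A^-40 - A^-44 + A^-48 - A^-52.
Substitute A = t^(-1/4), i.e. A^e → t^(-e/4): V(t) = -t^13 + t^12 - t^11 + t^10 - t^9 + t^8 - t^7 + t^6 + t^4

Answer: -t^13 + t^12 - t^11 + t^10 - t^9 + t^8 - t^7 + t^6 + t^4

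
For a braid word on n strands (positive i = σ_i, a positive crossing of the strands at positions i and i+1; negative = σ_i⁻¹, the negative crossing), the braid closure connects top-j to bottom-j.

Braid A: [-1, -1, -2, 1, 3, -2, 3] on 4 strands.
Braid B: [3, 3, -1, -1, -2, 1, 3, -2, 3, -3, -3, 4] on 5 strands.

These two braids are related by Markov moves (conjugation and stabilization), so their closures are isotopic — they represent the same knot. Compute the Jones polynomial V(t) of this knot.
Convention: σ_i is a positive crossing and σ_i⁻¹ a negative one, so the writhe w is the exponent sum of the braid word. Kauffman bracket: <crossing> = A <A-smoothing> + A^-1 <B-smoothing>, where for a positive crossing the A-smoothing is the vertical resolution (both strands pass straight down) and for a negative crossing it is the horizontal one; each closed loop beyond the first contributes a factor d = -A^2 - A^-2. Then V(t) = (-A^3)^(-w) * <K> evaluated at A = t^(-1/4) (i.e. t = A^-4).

t^2 - t + 2 - 2*t^-1 + t^-2 - t^-3 + t^-4

Derivation:
Markov-equivalent braids have isotopic closures, hence identical knot invariants. Strip the Markov moves from each word to reach a common short braid β, then compute V(t) once on β.
Braid A: s1^-1 s1^-1 s2^-1 s1 s3 s2^-1 s3 on 4 strands has no conjugating prefix/suffix or stabilization to strip; take β = s1^-1 s1^-1 s2^-1 s1 s3 s2^-1 s3.
Braid B: s3 s3 s1^-1 s1^-1 s2^-1 s1 s3 s2^-1 s3 s3^-1 s3^-1 s4 on 5 strands reduces by inverse Markov moves (closure unchanged at each step):
  Destabilize: the word has the form β·s4 where s4 occurs only as the final letter (β ∈ B_4); drop it and the last strand → 4 strands.
  Deconjugate: the word is γ·β·γ⁻¹ with γ = s3 s3 (prefix) and γ⁻¹ = s3^-1 s3^-1 (suffix); strip both.
Reduced to β = s1^-1 s1^-1 s2^-1 s1 s3 s2^-1 s3 on 4 strands, 7 crossings.
Both give the same β = s1^-1 s1^-1 s2^-1 s1 s3 s2^-1 s3 on 4 strands, so one state sum suffices:
Braid: s1^-1 s1^-1 s2^-1 s1 s3 s2^-1 s3 on 4 strands, 7 crossings.
Writhe w = (#positive) - (#negative) = 3 - 4 = -1.
Computing the Kauffman bracket via state sum. There are 2^7 = 128 states.
Each crossing splits two ways (0=vertical, 1=horizontal). The state's weight is A^(#A-smoothings - #B-smoothings) * d^(loops - 1).
Tabulate the states by total A-exponent and number of loops L (A-exp: L × count):
  A^7: L=4 ×1
  A^5: L=3 ×7
  A^3: L=2 ×17, L=4 ×4
  A^1: L=1 ×14, L=3 ×20, L=5 ×1
  A^-1: L=2 ×27, L=4 ×8
  A^-3: L=1 ×5, L=3 ×15, L=5 ×1
  A^-5: L=2 ×4, L=4 ×3
  A^-7: L=3 ×1
Each group contributes A^e * Σ count * d^(L-1):
Powers of d = -A^2 - A^-2: d^2 = A^4 + 2 + A^-4; d^3 = -A^6 - 3*A^2 - 3*A^-2 - A^-6; d^4 = A^8 + 4*A^4 + 6 + 4*A^-4 + A^-8.
  A^7 * (d^3) = -A^13 - 3*A^9 - 3*A^5 - A
  A^5 * (7*d^2) = 7*A^9 + 14*A^5 + 7*A
  A^3 * (17*d + 4*d^3) = -4*A^9 - 29*A^5 - 29*A - 4*A^-3
  A^1 * (14 + 20*d^2 + d^4) = A^9 + 24*A^5 + 60*A + 24*A^-3 + A^-7
  A^-1 * (27*d + 8*d^3) = -8*A^5 - 51*A - 51*A^-3 - 8*A^-7
  A^-3 * (5 + 15*d^2 + d^4) = A^5 + 19*A + 41*A^-3 + 19*A^-7 + A^-11
  A^-5 * (4*d + 3*d^3) = -3*A - 13*A^-3 - 13*A^-7 - 3*A^-11
  A^-7 * (d^2) = A^-3 + 2*A^-7 + A^-11
Summing the groups: <K> = -A^13 + A^9 - A^5 + 2*A - 2*A^-3 + A^-7 - A^-11
Normalise by the writhe: (-A^3)^(-w) = (-A^3)^(1) = -A^3, so f(A) = -A^3 * <K> = A^16 - A^12 + A^8 - 2*A^4 + 2 - A^-4 + A^-8.
Substitute A = t^(-1/4), i.e. A^e → t^(-e/4): V(t) = t^2 - t + 2 - 2*t^-1 + t^-2 - t^-3 + t^-4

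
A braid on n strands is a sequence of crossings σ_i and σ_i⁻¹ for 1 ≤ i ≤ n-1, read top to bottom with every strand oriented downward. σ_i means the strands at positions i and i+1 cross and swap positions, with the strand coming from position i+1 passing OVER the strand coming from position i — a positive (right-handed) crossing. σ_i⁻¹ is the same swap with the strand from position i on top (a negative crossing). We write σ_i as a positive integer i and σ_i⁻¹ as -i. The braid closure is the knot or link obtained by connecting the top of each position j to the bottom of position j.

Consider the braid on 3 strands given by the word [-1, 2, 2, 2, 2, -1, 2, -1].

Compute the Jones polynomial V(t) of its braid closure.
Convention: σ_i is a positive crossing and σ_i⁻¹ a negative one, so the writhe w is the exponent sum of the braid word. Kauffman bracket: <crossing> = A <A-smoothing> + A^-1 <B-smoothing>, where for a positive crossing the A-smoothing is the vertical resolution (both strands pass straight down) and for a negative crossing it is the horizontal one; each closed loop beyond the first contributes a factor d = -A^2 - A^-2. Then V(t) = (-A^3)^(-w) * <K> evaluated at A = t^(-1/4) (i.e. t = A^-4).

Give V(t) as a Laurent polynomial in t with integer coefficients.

Braid: s1^-1 s2 s2 s2 s2 s1^-1 s2 s1^-1 on 3 strands, 8 crossings.
Writhe w = (#positive) - (#negative) = 5 - 3 = 2.
Enumerate smoothing states for the bracket polynomial. There are 2^8 = 256 states.
For each crossing: s=0 is the vertical smoothing, s=1 horizontal. Crossing k contributes A^(sign_k * (1 - 2*s_k)); loop factor d = -A^2 - A^-2.
Tabulate the states by total A-exponent and number of loops L (A-exp: L × count):
  A^8: L=4 ×1
  A^6: L=3 ×8
  A^4: L=2 ×22, L=4 ×6
  A^2: L=1 ×23, L=3 ×29, L=5 ×4
  A^0: L=2 ×47, L=4 ×22, L=6 ×1
  A^-2: L=3 ×48, L=5 ×8
  A^-4: L=4 ×27, L=6 ×1
  A^-6: L=5 ×8
  A^-8: L=6 ×1
Each group contributes A^e * Σ count * d^(L-1):
Powers of d = -A^2 - A^-2: d^2 = A^4 + 2 + A^-4; d^3 = -A^6 - 3*A^2 - 3*A^-2 - A^-6; d^4 = A^8 + 4*A^4 + 6 + 4*A^-4 + A^-8; d^5 = -A^10 - 5*A^6 - 10*A^2 - 10*A^-2 - 5*A^-6 - A^-10.
  A^8 * (d^3) = -A^14 - 3*A^10 - 3*A^6 - A^2
  A^6 * (8*d^2) = 8*A^10 + 16*A^6 + 8*A^2
  A^4 * (22*d + 6*d^3) = -6*A^10 - 40*A^6 - 40*A^2 - 6*A^-2
  A^2 * (23 + 29*d^2 + 4*d^4) = 4*A^10 + 45*A^6 + 105*A^2 + 45*A^-2 + 4*A^-6
  A^0 * (47*d + 22*d^3 + d^5) = -A^10 - 27*A^6 - 123*A^2 - 123*A^-2 - 27*A^-6 - A^-10
  A^-2 * (48*d^2 + 8*d^4) = 8*A^6 + 80*A^2 + 144*A^-2 + 80*A^-6 + 8*A^-10
  A^-4 * (27*d^3 + d^5) = -A^6 - 32*A^2 - 91*A^-2 - 91*A^-6 - 32*A^-10 - A^-14
  A^-6 * (8*d^4) = 8*A^2 + 32*A^-2 + 48*A^-6 + 32*A^-10 + 8*A^-14
  A^-8 * (d^5) = -A^2 - 5*A^-2 - 10*A^-6 - 10*A^-10 - 5*A^-14 - A^-18
Summing the groups: <K> = -A^14 + 2*A^10 - 2*A^6 + 4*A^2 - 4*A^-2 + 4*A^-6 - 3*A^-10 + 2*A^-14 - A^-18
Normalise by the writhe: (-A^3)^(-w) = (-A^3)^(-2) = A^-6, so f(A) = A^-6 * <K> = -A^8 + 2*A^4 - 2 + 4*A^-4 - 4*A^-8 + 4*A^-12 - 3*A^-16 + 2*A^-20 - A^-24.
Substitute A = t^(-1/4), i.e. A^e → t^(-e/4): V(t) = -t^6 + 2*t^5 - 3*t^4 + 4*t^3 - 4*t^2 + 4*t - 2 + 2*t^-1 - t^-2

Answer: -t^6 + 2*t^5 - 3*t^4 + 4*t^3 - 4*t^2 + 4*t - 2 + 2*t^-1 - t^-2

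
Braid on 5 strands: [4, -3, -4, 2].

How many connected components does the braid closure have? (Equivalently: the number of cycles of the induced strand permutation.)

Track the strand permutation on 5 strands, starting from identity.
  step 1: s4 swaps positions 4,5 -> [1 2 3 5 4]
  step 2: s3^-1 swaps positions 3,4 -> [1 2 5 3 4]
  step 3: s4^-1 swaps positions 4,5 -> [1 2 5 4 3]
  step 4: s2 swaps positions 2,3 -> [1 5 2 4 3]
Final permutation (position -> original strand): [1 5 2 4 3]
Closure components = cycle count of this permutation = 3.

Answer: 3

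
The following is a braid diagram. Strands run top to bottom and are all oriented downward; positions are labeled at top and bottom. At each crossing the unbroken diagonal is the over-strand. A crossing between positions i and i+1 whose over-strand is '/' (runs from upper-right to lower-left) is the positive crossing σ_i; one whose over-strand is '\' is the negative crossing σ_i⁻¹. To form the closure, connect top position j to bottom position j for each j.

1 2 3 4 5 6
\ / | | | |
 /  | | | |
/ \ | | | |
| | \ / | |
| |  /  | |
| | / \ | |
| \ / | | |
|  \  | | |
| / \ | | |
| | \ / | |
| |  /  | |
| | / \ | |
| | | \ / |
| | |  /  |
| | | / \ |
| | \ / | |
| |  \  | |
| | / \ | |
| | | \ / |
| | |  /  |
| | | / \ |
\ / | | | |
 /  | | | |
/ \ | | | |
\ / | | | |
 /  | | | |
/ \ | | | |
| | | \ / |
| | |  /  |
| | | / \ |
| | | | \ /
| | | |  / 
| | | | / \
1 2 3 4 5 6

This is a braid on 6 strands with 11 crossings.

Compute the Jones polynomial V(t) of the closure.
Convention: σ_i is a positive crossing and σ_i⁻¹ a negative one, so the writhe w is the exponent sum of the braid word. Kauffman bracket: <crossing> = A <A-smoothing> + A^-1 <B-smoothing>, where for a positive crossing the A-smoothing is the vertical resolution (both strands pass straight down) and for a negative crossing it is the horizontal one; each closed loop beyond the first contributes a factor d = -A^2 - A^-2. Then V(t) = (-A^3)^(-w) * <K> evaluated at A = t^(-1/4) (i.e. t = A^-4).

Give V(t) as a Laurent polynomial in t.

t^10 - 2*t^9 + 2*t^8 - 4*t^7 + 4*t^6 - 3*t^5 + 3*t^4 - t^3 + t^2

Derivation:
Reading the diagram top to bottom ('/'-over between positions i,i+1 = s_i, '\'-over = s_i^-1): braid word = s1 s3 s2^-1 s3 s4 s3^-1 s4 s1 s1 s4 s5.
The presented braid s1 s3 s2^-1 s3 s4 s3^-1 s4 s1 s1 s4 s5 on 6 strands reduces by inverse Markov moves (closure unchanged at each step):
  Destabilize: the word has the form β·s5 where s5 occurs only as the final letter (β ∈ B_5); drop it and the last strand → 5 strands.
Reduced to β = s1 s3 s2^-1 s3 s4 s3^-1 s4 s1 s1 s4 on 5 strands, 10 crossings.
Compute on β:
Braid: s1 s3 s2^-1 s3 s4 s3^-1 s4 s1 s1 s4 on 5 strands, 10 crossings.
Writhe w = (#positive) - (#negative) = 8 - 2 = 6.
Enumerate smoothing states for the bracket polynomial. There are 2^10 = 1024 states.
Each crossing splits two ways (0=vertical, 1=horizontal). The state's weight is A^(#A-smoothings - #B-smoothings) * d^(loops - 1).
Tabulate the states by total A-exponent and number of loops L (A-exp: L × count):
  A^10: L=3 ×1
  A^8: L=2 ×6, L=4 ×4
  A^6: L=1 ×9, L=3 ×32, L=5 ×4
  A^4: L=2 ×70, L=4 ×49, L=6 ×1
  A^2: L=1 ×30, L=3 ×149, L=5 ×31
  A^0: L=2 ×99, L=4 ×144, L=6 ×9
  A^-2: L=3 ×136, L=5 ×73, L=7 ×1
  A^-4: L=4 ×101, L=6 ×19
  A^-6: L=5 ×43, L=7 ×2
  A^-8: L=6 ×10
  A^-10: L=7 ×1
Each group contributes A^e * Σ count * d^(L-1):
Powers of d = -A^2 - A^-2: d^2 = A^4 + 2 + A^-4; d^3 = -A^6 - 3*A^2 - 3*A^-2 - A^-6; d^4 = A^8 + 4*A^4 + 6 + 4*A^-4 + A^-8; d^5 = -A^10 - 5*A^6 - 10*A^2 - 10*A^-2 - 5*A^-6 - A^-10; d^6 = A^12 + 6*A^8 + 15*A^4 + 20 + 15*A^-4 + 6*A^-8 + A^-12.
  A^10 * (d^2) = A^14 + 2*A^10 + A^6
  A^8 * (6*d + 4*d^3) = -4*A^14 - 18*A^10 - 18*A^6 - 4*A^2
  A^6 * (9 + 32*d^2 + 4*d^4) = 4*A^14 + 48*A^10 + 97*A^6 + 48*A^2 + 4*A^-2
  A^4 * (70*d + 49*d^3 + d^5) = -A^14 - 54*A^10 - 227*A^6 - 227*A^2 - 54*A^-2 - A^-6
  A^2 * (30 + 149*d^2 + 31*d^4) = 31*A^10 + 273*A^6 + 514*A^2 + 273*A^-2 + 31*A^-6
  A^0 * (99*d + 144*d^3 + 9*d^5) = -9*A^10 - 189*A^6 - 621*A^2 - 621*A^-2 - 189*A^-6 - 9*A^-10
  A^-2 * (136*d^2 + 73*d^4 + d^6) = A^10 + 79*A^6 + 443*A^2 + 730*A^-2 + 443*A^-6 + 79*A^-10 + A^-14
  A^-4 * (101*d^3 + 19*d^5) = -19*A^6 - 196*A^2 - 493*A^-2 - 493*A^-6 - 196*A^-10 - 19*A^-14
  A^-6 * (43*d^4 + 2*d^6) = 2*A^6 + 55*A^2 + 202*A^-2 + 298*A^-6 + 202*A^-10 + 55*A^-14 + 2*A^-18
  A^-8 * (10*d^5) = -10*A^2 - 50*A^-2 - 100*A^-6 - 100*A^-10 - 50*A^-14 - 10*A^-18
  A^-10 * (d^6) = A^2 + 6*A^-2 + 15*A^-6 + 20*A^-10 + 15*A^-14 + 6*A^-18 + A^-22
Summing the groups: <K> = A^10 - A^6 + 3*A^2 - 3*A^-2 + 4*A^-6 - 4*A^-10 + 2*A^-14 - 2*A^-18 + A^-22
Normalise by the writhe: (-A^3)^(-w) = (-A^3)^(-6) = A^-18, so f(A) = A^-18 * <K> = A^-8 - A^-12 + 3*A^-16 - 3*A^-20 + 4*A^-24 - 4*A^-28 + 2*A^-32 - 2*A^-36 + A^-40.
Substitute A = t^(-1/4), i.e. A^e → t^(-e/4): V(t) = t^10 - 2*t^9 + 2*t^8 - 4*t^7 + 4*t^6 - 3*t^5 + 3*t^4 - t^3 + t^2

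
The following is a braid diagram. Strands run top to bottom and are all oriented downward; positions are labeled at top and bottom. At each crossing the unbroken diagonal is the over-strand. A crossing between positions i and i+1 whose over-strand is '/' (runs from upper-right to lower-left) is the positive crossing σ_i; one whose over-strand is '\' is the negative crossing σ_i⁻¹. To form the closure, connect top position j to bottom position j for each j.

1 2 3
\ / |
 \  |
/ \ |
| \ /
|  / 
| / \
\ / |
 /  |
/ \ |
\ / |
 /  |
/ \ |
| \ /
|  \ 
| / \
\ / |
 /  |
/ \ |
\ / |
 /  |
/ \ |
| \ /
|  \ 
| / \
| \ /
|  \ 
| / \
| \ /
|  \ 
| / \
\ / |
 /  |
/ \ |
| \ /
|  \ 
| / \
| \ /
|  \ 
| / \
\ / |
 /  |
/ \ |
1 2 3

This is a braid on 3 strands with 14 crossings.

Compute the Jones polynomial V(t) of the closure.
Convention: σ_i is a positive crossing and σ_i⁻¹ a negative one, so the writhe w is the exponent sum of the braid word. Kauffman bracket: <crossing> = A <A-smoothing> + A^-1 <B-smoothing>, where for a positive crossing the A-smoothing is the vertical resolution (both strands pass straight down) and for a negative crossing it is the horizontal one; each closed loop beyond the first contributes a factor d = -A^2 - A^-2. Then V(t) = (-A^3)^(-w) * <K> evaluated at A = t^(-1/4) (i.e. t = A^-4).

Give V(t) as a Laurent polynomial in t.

-t^5 + 3*t^4 - 6*t^3 + 9*t^2 - 11*t + 13 - 11*t^-1 + 9*t^-2 - 6*t^-3 + 3*t^-4 - t^-5

Derivation:
Reading the diagram top to bottom ('/'-over between positions i,i+1 = s_i, '\'-over = s_i^-1): braid word = s1^-1 s2 s1 s1 s2^-1 s1 s1 s2^-1 s2^-1 s2^-1 s1 s2^-1 s2^-1 s1.
The presented braid s1^-1 s2 s1 s1 s2^-1 s1 s1 s2^-1 s2^-1 s2^-1 s1 s2^-1 s2^-1 s1 on 3 strands reduces by inverse Markov moves (closure unchanged at each step):
  Deconjugate: the word is γ·β·γ⁻¹ with γ = s1^-1 s2 (prefix) and γ⁻¹ = s2^-1 s1 (suffix); strip both.
Reduced to β = s1 s1 s2^-1 s1 s1 s2^-1 s2^-1 s2^-1 s1 s2^-1 on 3 strands, 10 crossings.
Compute on β:
Braid: s1 s1 s2^-1 s1 s1 s2^-1 s2^-1 s2^-1 s1 s2^-1 on 3 strands, 10 crossings.
Writhe w = (#positive) - (#negative) = 5 - 5 = 0.
State-sum expansion of <K>. There are 2^10 = 1024 states.
Smooth each crossing (0=||, 1=⌣⌢); contribution A^(Σ sign_k(1-2s_k)) * d^(L-1).
Tabulate the states by total A-exponent and number of loops L (A-exp: L × count):
  A^10: L=6 ×1
  A^8: L=5 ×10
  A^6: L=4 ×43, L=6 ×2
  A^4: L=3 ×98, L=5 ×22
  A^2: L=2 ×121, L=4 ×83, L=6 ×6
  A^0: L=1 ×73, L=3 ×140, L=5 ×38, L=7 ×1
  A^-2: L=2 ×121, L=4 ×79, L=6 ×10
  A^-4: L=3 ×95, L=5 ×24, L=7 ×1
  A^-6: L=4 ×42, L=6 ×3
  A^-8: L=5 ×10
  A^-10: L=6 ×1
Each group contributes A^e * Σ count * d^(L-1):
Powers of d = -A^2 - A^-2: d^2 = A^4 + 2 + A^-4; d^3 = -A^6 - 3*A^2 - 3*A^-2 - A^-6; d^4 = A^8 + 4*A^4 + 6 + 4*A^-4 + A^-8; d^5 = -A^10 - 5*A^6 - 10*A^2 - 10*A^-2 - 5*A^-6 - A^-10; d^6 = A^12 + 6*A^8 + 15*A^4 + 20 + 15*A^-4 + 6*A^-8 + A^-12.
  A^10 * (d^5) = -A^20 - 5*A^16 - 10*A^12 - 10*A^8 - 5*A^4 - 1
  A^8 * (10*d^4) = 10*A^16 + 40*A^12 + 60*A^8 + 40*A^4 + 10
  A^6 * (43*d^3 + 2*d^5) = -2*A^16 - 53*A^12 - 149*A^8 - 149*A^4 - 53 - 2*A^-4
  A^4 * (98*d^2 + 22*d^4) = 22*A^12 + 186*A^8 + 328*A^4 + 186 + 22*A^-4
  A^2 * (121*d + 83*d^3 + 6*d^5) = -6*A^12 - 113*A^8 - 430*A^4 - 430 - 113*A^-4 - 6*A^-8
  A^0 * (73 + 140*d^2 + 38*d^4 + d^6) = A^12 + 44*A^8 + 307*A^4 + 601 + 307*A^-4 + 44*A^-8 + A^-12
  A^-2 * (121*d + 79*d^3 + 10*d^5) = -10*A^8 - 129*A^4 - 458 - 458*A^-4 - 129*A^-8 - 10*A^-12
  A^-4 * (95*d^2 + 24*d^4 + d^6) = A^8 + 30*A^4 + 206 + 354*A^-4 + 206*A^-8 + 30*A^-12 + A^-16
  A^-6 * (42*d^3 + 3*d^5) = -3*A^4 - 57 - 156*A^-4 - 156*A^-8 - 57*A^-12 - 3*A^-16
  A^-8 * (10*d^4) = 10 + 40*A^-4 + 60*A^-8 + 40*A^-12 + 10*A^-16
  A^-10 * (d^5) = -1 - 5*A^-4 - 10*A^-8 - 10*A^-12 - 5*A^-16 - A^-20
Summing the groups: <K> = -A^20 + 3*A^16 - 6*A^12 + 9*A^8 - 11*A^4 + 13 - 11*A^-4 + 9*A^-8 - 6*A^-12 + 3*A^-16 - A^-20
Normalise by the writhe: (-A^3)^(-w) = (-A^3)^(0) = 1, so f(A) = 1 * <K> = -A^20 + 3*A^16 - 6*A^12 + 9*A^8 - 11*A^4 + 13 - 11*A^-4 + 9*A^-8 - 6*A^-12 + 3*A^-16 - A^-20.
Substitute A = t^(-1/4), i.e. A^e → t^(-e/4): V(t) = -t^5 + 3*t^4 - 6*t^3 + 9*t^2 - 11*t + 13 - 11*t^-1 + 9*t^-2 - 6*t^-3 + 3*t^-4 - t^-5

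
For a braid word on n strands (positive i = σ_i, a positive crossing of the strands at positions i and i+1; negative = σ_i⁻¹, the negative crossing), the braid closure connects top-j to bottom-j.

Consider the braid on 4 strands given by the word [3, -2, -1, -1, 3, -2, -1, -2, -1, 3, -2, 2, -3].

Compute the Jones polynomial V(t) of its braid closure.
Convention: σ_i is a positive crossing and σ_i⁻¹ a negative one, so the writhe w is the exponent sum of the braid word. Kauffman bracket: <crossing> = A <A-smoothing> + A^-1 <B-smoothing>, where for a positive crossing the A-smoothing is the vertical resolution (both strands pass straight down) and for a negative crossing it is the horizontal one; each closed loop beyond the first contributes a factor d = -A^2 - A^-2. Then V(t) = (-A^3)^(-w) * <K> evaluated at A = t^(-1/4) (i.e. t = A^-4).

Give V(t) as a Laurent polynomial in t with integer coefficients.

1 - t^-1 + 2*t^-2 - 2*t^-3 + 2*t^-4 - 2*t^-5 + 2*t^-6 - t^-7

Derivation:
The presented braid s3 s2^-1 s1^-1 s1^-1 s3 s2^-1 s1^-1 s2^-1 s1^-1 s3 s2^-1 s2 s3^-1 on 4 strands reduces by inverse Markov moves (closure unchanged at each step):
  Deconjugate: the word is γ·β·γ⁻¹ with γ = s3 s2^-1 (prefix) and γ⁻¹ = s2 s3^-1 (suffix); strip both.
Reduced to β = s1^-1 s1^-1 s3 s2^-1 s1^-1 s2^-1 s1^-1 s3 s2^-1 on 4 strands, 9 crossings.
Compute on β:
Braid: s1^-1 s1^-1 s3 s2^-1 s1^-1 s2^-1 s1^-1 s3 s2^-1 on 4 strands, 9 crossings.
Writhe w = (#positive) - (#negative) = 2 - 7 = -5.
Enumerate smoothing states for the bracket polynomial. There are 2^9 = 512 states.
Smooth each crossing (0=||, 1=⌣⌢); contribution A^(Σ sign_k(1-2s_k)) * d^(L-1).
Tabulate the states by total A-exponent and number of loops L (A-exp: L × count):
  A^9: L=3 ×1
  A^7: L=2 ×4, L=4 ×5
  A^5: L=1 ×4, L=3 ×26, L=5 ×6
  A^3: L=2 ×43, L=4 ×40, L=6 ×1
  A^1: L=1 ×23, L=3 ×92, L=5 ×11
  A^-1: L=2 ×91, L=4 ×34, L=6 ×1
  A^-3: L=1 ×32, L=3 ×48, L=5 ×4
  A^-5: L=2 ×28, L=4 ×8
  A^-7: L=3 ×9
  A^-9: L=4 ×1
Each group contributes A^e * Σ count * d^(L-1):
Powers of d = -A^2 - A^-2: d^2 = A^4 + 2 + A^-4; d^3 = -A^6 - 3*A^2 - 3*A^-2 - A^-6; d^4 = A^8 + 4*A^4 + 6 + 4*A^-4 + A^-8; d^5 = -A^10 - 5*A^6 - 10*A^2 - 10*A^-2 - 5*A^-6 - A^-10.
  A^9 * (d^2) = A^13 + 2*A^9 + A^5
  A^7 * (4*d + 5*d^3) = -5*A^13 - 19*A^9 - 19*A^5 - 5*A
  A^5 * (4 + 26*d^2 + 6*d^4) = 6*A^13 + 50*A^9 + 92*A^5 + 50*A + 6*A^-3
  A^3 * (43*d + 40*d^3 + d^5) = -A^13 - 45*A^9 - 173*A^5 - 173*A - 45*A^-3 - A^-7
  A^1 * (23 + 92*d^2 + 11*d^4) = 11*A^9 + 136*A^5 + 273*A + 136*A^-3 + 11*A^-7
  A^-1 * (91*d + 34*d^3 + d^5) = -A^9 - 39*A^5 - 203*A - 203*A^-3 - 39*A^-7 - A^-11
  A^-3 * (32 + 48*d^2 + 4*d^4) = 4*A^5 + 64*A + 152*A^-3 + 64*A^-7 + 4*A^-11
  A^-5 * (28*d + 8*d^3) = -8*A - 52*A^-3 - 52*A^-7 - 8*A^-11
  A^-7 * (9*d^2) = 9*A^-3 + 18*A^-7 + 9*A^-11
  A^-9 * (d^3) = -A^-3 - 3*A^-7 - 3*A^-11 - A^-15
Summing the groups: <K> = A^13 - 2*A^9 + 2*A^5 - 2*A + 2*A^-3 - 2*A^-7 + A^-11 - A^-15
Normalise by the writhe: (-A^3)^(-w) = (-A^3)^(5) = -A^15, so f(A) = -A^15 * <K> = -A^28 + 2*A^24 - 2*A^20 + 2*A^16 - 2*A^12 + 2*A^8 - A^4 + 1.
Substitute A = t^(-1/4), i.e. A^e → t^(-e/4): V(t) = 1 - t^-1 + 2*t^-2 - 2*t^-3 + 2*t^-4 - 2*t^-5 + 2*t^-6 - t^-7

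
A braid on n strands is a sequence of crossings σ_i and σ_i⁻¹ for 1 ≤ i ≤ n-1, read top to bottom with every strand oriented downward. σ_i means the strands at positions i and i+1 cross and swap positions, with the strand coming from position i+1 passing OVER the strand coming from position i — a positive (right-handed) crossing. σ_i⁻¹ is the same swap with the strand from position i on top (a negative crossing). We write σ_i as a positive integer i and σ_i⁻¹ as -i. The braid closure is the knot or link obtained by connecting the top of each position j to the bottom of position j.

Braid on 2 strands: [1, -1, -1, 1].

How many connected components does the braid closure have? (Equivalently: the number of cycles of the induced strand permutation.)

2

Derivation:
Track the strand permutation on 2 strands, starting from identity.
  step 1: s1 swaps positions 1,2 -> [2 1]
  step 2: s1^-1 swaps positions 1,2 -> [1 2]
  step 3: s1^-1 swaps positions 1,2 -> [2 1]
  step 4: s1 swaps positions 1,2 -> [1 2]
Final permutation (position -> original strand): [1 2]
Closure components = cycle count of this permutation = 2.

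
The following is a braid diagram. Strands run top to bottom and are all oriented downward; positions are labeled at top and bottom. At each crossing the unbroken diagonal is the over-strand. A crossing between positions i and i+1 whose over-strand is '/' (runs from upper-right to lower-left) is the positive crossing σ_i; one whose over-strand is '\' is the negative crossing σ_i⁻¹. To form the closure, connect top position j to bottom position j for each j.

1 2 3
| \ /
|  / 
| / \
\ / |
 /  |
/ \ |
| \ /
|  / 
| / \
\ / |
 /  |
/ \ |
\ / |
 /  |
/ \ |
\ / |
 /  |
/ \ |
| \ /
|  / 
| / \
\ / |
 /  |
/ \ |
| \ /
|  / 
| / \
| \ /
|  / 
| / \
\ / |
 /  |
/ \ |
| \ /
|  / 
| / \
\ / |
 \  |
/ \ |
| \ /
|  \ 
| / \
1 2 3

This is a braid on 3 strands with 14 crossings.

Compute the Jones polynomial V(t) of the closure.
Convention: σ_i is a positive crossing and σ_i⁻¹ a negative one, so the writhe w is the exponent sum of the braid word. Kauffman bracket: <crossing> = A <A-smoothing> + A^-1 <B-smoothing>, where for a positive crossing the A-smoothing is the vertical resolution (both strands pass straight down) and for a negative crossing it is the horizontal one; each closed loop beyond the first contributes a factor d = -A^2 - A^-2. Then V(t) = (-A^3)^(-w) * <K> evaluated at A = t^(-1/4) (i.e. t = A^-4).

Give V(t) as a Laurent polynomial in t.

-t^10 + t^6 + t^4

Derivation:
Reading the diagram top to bottom ('/'-over between positions i,i+1 = s_i, '\'-over = s_i^-1): braid word = s2 s1 s2 s1 s1 s1 s2 s1 s2 s2 s1 s2 s1^-1 s2^-1.
The presented braid s2 s1 s2 s1 s1 s1 s2 s1 s2 s2 s1 s2 s1^-1 s2^-1 on 3 strands reduces by inverse Markov moves (closure unchanged at each step):
  Deconjugate: the word is γ·β·γ⁻¹ with γ = s2 (prefix) and γ⁻¹ = s2^-1 (suffix); strip both.
  Deconjugate: the word is γ·β·γ⁻¹ with γ = s1 (prefix) and γ⁻¹ = s1^-1 (suffix); strip both.
Reduced to β = s2 s1 s1 s1 s2 s1 s2 s2 s1 s2 on 3 strands, 10 crossings.
Compute on β:
Braid: s2 s1 s1 s1 s2 s1 s2 s2 s1 s2 on 3 strands, 10 crossings.
Writhe w = (#positive) - (#negative) = 10 - 0 = 10.
State-sum expansion of <K>. There are 2^10 = 1024 states.
For each crossing: s=0 is the vertical smoothing, s=1 horizontal. Crossing k contributes A^(sign_k * (1 - 2*s_k)); loop factor d = -A^2 - A^-2.
Tabulate the states by total A-exponent and number of loops L (A-exp: L × count):
  A^10: L=3 ×1
  A^8: L=2 ×10
  A^6: L=1 ×25, L=3 ×20
  A^4: L=2 ×100, L=4 ×20
  A^2: L=1 ×36, L=3 ×164, L=5 ×10
  A^0: L=2 ×108, L=4 ×142, L=6 ×2
  A^-2: L=1 ×12, L=3 ×129, L=5 ×69
  A^-4: L=2 ×24, L=4 ×78, L=6 ×18
  A^-6: L=3 ×19, L=5 ×24, L=7 ×2
  A^-8: L=4 ×7, L=6 ×3
  A^-10: L=5 ×1
Each group contributes A^e * Σ count * d^(L-1):
Powers of d = -A^2 - A^-2: d^2 = A^4 + 2 + A^-4; d^3 = -A^6 - 3*A^2 - 3*A^-2 - A^-6; d^4 = A^8 + 4*A^4 + 6 + 4*A^-4 + A^-8; d^5 = -A^10 - 5*A^6 - 10*A^2 - 10*A^-2 - 5*A^-6 - A^-10; d^6 = A^12 + 6*A^8 + 15*A^4 + 20 + 15*A^-4 + 6*A^-8 + A^-12.
  A^10 * (d^2) = A^14 + 2*A^10 + A^6
  A^8 * (10*d) = -10*A^10 - 10*A^6
  A^6 * (25 + 20*d^2) = 20*A^10 + 65*A^6 + 20*A^2
  A^4 * (100*d + 20*d^3) = -20*A^10 - 160*A^6 - 160*A^2 - 20*A^-2
  A^2 * (36 + 164*d^2 + 10*d^4) = 10*A^10 + 204*A^6 + 424*A^2 + 204*A^-2 + 10*A^-6
  A^0 * (108*d + 142*d^3 + 2*d^5) = -2*A^10 - 152*A^6 - 554*A^2 - 554*A^-2 - 152*A^-6 - 2*A^-10
  A^-2 * (12 + 129*d^2 + 69*d^4) = 69*A^6 + 405*A^2 + 684*A^-2 + 405*A^-6 + 69*A^-10
  A^-4 * (24*d + 78*d^3 + 18*d^5) = -18*A^6 - 168*A^2 - 438*A^-2 - 438*A^-6 - 168*A^-10 - 18*A^-14
  A^-6 * (19*d^2 + 24*d^4 + 2*d^6) = 2*A^6 + 36*A^2 + 145*A^-2 + 222*A^-6 + 145*A^-10 + 36*A^-14 + 2*A^-18
  A^-8 * (7*d^3 + 3*d^5) = -3*A^2 - 22*A^-2 - 51*A^-6 - 51*A^-10 - 22*A^-14 - 3*A^-18
  A^-10 * (d^4) = A^-2 + 4*A^-6 + 6*A^-10 + 4*A^-14 + A^-18
Summing the groups: <K> = A^14 + A^6 - A^-10
Normalise by the writhe: (-A^3)^(-w) = (-A^3)^(-10) = A^-30, so f(A) = A^-30 * <K> = A^-16 + A^-24 - A^-40.
Substitute A = t^(-1/4), i.e. A^e → t^(-e/4): V(t) = -t^10 + t^6 + t^4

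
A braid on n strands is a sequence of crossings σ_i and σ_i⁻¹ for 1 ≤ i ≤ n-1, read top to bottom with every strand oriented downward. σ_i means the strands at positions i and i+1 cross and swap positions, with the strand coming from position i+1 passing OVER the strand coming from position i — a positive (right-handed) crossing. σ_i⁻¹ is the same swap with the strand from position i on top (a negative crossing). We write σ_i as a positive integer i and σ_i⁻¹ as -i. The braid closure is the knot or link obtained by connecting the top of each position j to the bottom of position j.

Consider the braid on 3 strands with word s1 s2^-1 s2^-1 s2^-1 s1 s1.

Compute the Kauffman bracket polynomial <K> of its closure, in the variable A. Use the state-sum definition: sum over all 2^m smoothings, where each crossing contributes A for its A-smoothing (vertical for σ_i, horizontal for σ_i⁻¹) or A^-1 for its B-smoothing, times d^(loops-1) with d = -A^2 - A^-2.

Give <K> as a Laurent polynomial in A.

-A^12 + A^8 - A^4 + 3 - A^-4 + A^-8 - A^-12

Derivation:
Braid: s1 s2^-1 s2^-1 s2^-1 s1 s1 on 3 strands, 6 crossings.
Writhe w = (#positive) - (#negative) = 3 - 3 = 0.
State-sum expansion of <K>. There are 2^6 = 64 states.
For each crossing: s=0 is the vertical smoothing, s=1 horizontal. Crossing k contributes A^(sign_k * (1 - 2*s_k)); loop factor d = -A^2 - A^-2.
Tabulate the states by total A-exponent and number of loops L (A-exp: L × count):
  A^6: L=4 ×1
  A^4: L=3 ×6
  A^2: L=2 ×12, L=4 ×3
  A^0: L=1 ×9, L=3 ×10, L=5 ×1
  A^-2: L=2 ×12, L=4 ×3
  A^-4: L=3 ×6
  A^-6: L=4 ×1
Each group contributes A^e * Σ count * d^(L-1):
Powers of d = -A^2 - A^-2: d^2 = A^4 + 2 + A^-4; d^3 = -A^6 - 3*A^2 - 3*A^-2 - A^-6; d^4 = A^8 + 4*A^4 + 6 + 4*A^-4 + A^-8.
  A^6 * (d^3) = -A^12 - 3*A^8 - 3*A^4 - 1
  A^4 * (6*d^2) = 6*A^8 + 12*A^4 + 6
  A^2 * (12*d + 3*d^3) = -3*A^8 - 21*A^4 - 21 - 3*A^-4
  A^0 * (9 + 10*d^2 + d^4) = A^8 + 14*A^4 + 35 + 14*A^-4 + A^-8
  A^-2 * (12*d + 3*d^3) = -3*A^4 - 21 - 21*A^-4 - 3*A^-8
  A^-4 * (6*d^2) = 6 + 12*A^-4 + 6*A^-8
  A^-6 * (d^3) = -1 - 3*A^-4 - 3*A^-8 - A^-12
Summing the groups: <K> = -A^12 + A^8 - A^4 + 3 - A^-4 + A^-8 - A^-12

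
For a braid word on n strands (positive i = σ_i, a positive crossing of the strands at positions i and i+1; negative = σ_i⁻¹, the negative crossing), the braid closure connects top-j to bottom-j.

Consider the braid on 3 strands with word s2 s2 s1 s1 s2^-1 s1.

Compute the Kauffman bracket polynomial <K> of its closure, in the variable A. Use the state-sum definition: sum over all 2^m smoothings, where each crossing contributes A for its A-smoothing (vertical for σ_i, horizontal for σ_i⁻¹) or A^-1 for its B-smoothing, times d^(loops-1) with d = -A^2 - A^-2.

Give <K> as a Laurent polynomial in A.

A^8 - A^4 + 2 - A^-4 + A^-8 - A^-12

Derivation:
Braid: s2 s2 s1 s1 s2^-1 s1 on 3 strands, 6 crossings.
Writhe w = (#positive) - (#negative) = 5 - 1 = 4.
Enumerate smoothing states for the bracket polynomial. There are 2^6 = 64 states.
Smooth each crossing (0=||, 1=⌣⌢); contribution A^(Σ sign_k(1-2s_k)) * d^(L-1).
Tabulate the states by total A-exponent and number of loops L (A-exp: L × count):
  A^6: L=2 ×1
  A^4: L=1 ×3, L=3 ×3
  A^2: L=2 ×14, L=4 ×1
  A^0: L=1 ×10, L=3 ×10
  A^-2: L=2 ×13, L=4 ×2
  A^-4: L=3 ×6
  A^-6: L=4 ×1
Each group contributes A^e * Σ count * d^(L-1):
Powers of d = -A^2 - A^-2: d^2 = A^4 + 2 + A^-4; d^3 = -A^6 - 3*A^2 - 3*A^-2 - A^-6.
  A^6 * (d) = -A^8 - A^4
  A^4 * (3 + 3*d^2) = 3*A^8 + 9*A^4 + 3
  A^2 * (14*d + d^3) = -A^8 - 17*A^4 - 17 - A^-4
  A^0 * (10 + 10*d^2) = 10*A^4 + 30 + 10*A^-4
  A^-2 * (13*d + 2*d^3) = -2*A^4 - 19 - 19*A^-4 - 2*A^-8
  A^-4 * (6*d^2) = 6 + 12*A^-4 + 6*A^-8
  A^-6 * (d^3) = -1 - 3*A^-4 - 3*A^-8 - A^-12
Summing the groups: <K> = A^8 - A^4 + 2 - A^-4 + A^-8 - A^-12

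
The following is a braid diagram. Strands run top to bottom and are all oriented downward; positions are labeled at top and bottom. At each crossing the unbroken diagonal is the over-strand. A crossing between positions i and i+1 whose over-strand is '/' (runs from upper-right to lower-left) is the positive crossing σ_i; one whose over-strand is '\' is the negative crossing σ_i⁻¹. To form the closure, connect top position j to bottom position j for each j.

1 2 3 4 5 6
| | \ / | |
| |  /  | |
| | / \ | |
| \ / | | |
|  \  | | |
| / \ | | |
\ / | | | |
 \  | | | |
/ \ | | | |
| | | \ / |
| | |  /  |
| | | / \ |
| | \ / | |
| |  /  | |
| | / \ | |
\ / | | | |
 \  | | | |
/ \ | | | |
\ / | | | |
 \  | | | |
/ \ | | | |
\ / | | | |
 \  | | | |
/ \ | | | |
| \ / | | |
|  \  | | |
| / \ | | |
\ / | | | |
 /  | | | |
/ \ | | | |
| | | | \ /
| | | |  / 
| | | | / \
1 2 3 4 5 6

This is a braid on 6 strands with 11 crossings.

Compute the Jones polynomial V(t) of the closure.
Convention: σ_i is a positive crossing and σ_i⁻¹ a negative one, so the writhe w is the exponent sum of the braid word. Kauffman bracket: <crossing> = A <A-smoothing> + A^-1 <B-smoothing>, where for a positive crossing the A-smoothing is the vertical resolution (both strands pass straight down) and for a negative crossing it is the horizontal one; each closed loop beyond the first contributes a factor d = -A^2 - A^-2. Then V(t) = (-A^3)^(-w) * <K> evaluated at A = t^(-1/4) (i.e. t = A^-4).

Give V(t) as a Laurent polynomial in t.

t - 1 + 3*t^-1 - 4*t^-2 + 4*t^-3 - 4*t^-4 + 3*t^-5 - 2*t^-6 + t^-7

Derivation:
Reading the diagram top to bottom ('/'-over between positions i,i+1 = s_i, '\'-over = s_i^-1): braid word = s3 s2^-1 s1^-1 s4 s3 s1^-1 s1^-1 s1^-1 s2^-1 s1 s5.
The presented braid s3 s2^-1 s1^-1 s4 s3 s1^-1 s1^-1 s1^-1 s2^-1 s1 s5 on 6 strands reduces by inverse Markov moves (closure unchanged at each step):
  Destabilize: the word has the form β·s5 where s5 occurs only as the final letter (β ∈ B_5); drop it and the last strand → 5 strands.
Reduced to β = s3 s2^-1 s1^-1 s4 s3 s1^-1 s1^-1 s1^-1 s2^-1 s1 on 5 strands, 10 crossings.
Compute on β:
Braid: s3 s2^-1 s1^-1 s4 s3 s1^-1 s1^-1 s1^-1 s2^-1 s1 on 5 strands, 10 crossings.
Writhe w = (#positive) - (#negative) = 4 - 6 = -2.
Enumerate smoothing states for the bracket polynomial. There are 2^10 = 1024 states.
For each crossing: s=0 is the vertical smoothing, s=1 horizontal. Crossing k contributes A^(sign_k * (1 - 2*s_k)); loop factor d = -A^2 - A^-2.
Tabulate the states by total A-exponent and number of loops L (A-exp: L × count):
  A^10: L=7 ×1
  A^8: L=6 ×10
  A^6: L=5 ×42, L=7 ×3
  A^4: L=4 ×95, L=6 ×24, L=8 ×1
  A^2: L=3 ×124, L=5 ×76, L=7 ×10
  A^0: L=2 ×90, L=4 ×126, L=6 ×35, L=8 ×1
  A^-2: L=1 ×28, L=3 ×116, L=5 ×61, L=7 ×5
  A^-4: L=2 ×50, L=4 ×60, L=6 ×10
  A^-6: L=1 ×5, L=3 ×29, L=5 ×11
  A^-8: L=2 ×4, L=4 ×6
  A^-10: L=3 ×1
Each group contributes A^e * Σ count * d^(L-1):
Powers of d = -A^2 - A^-2: d^2 = A^4 + 2 + A^-4; d^3 = -A^6 - 3*A^2 - 3*A^-2 - A^-6; d^4 = A^8 + 4*A^4 + 6 + 4*A^-4 + A^-8; d^5 = -A^10 - 5*A^6 - 10*A^2 - 10*A^-2 - 5*A^-6 - A^-10; d^6 = A^12 + 6*A^8 + 15*A^4 + 20 + 15*A^-4 + 6*A^-8 + A^-12; d^7 = -A^14 - 7*A^10 - 21*A^6 - 35*A^2 - 35*A^-2 - 21*A^-6 - 7*A^-10 - A^-14.
  A^10 * (d^6) = A^22 + 6*A^18 + 15*A^14 + 20*A^10 + 15*A^6 + 6*A^2 + A^-2
  A^8 * (10*d^5) = -10*A^18 - 50*A^14 - 100*A^10 - 100*A^6 - 50*A^2 - 10*A^-2
  A^6 * (42*d^4 + 3*d^6) = 3*A^18 + 60*A^14 + 213*A^10 + 312*A^6 + 213*A^2 + 60*A^-2 + 3*A^-6
  A^4 * (95*d^3 + 24*d^5 + d^7) = -A^18 - 31*A^14 - 236*A^10 - 560*A^6 - 560*A^2 - 236*A^-2 - 31*A^-6 - A^-10
  A^2 * (124*d^2 + 76*d^4 + 10*d^6) = 10*A^14 + 136*A^10 + 578*A^6 + 904*A^2 + 578*A^-2 + 136*A^-6 + 10*A^-10
  A^0 * (90*d + 126*d^3 + 35*d^5 + d^7) = -A^14 - 42*A^10 - 322*A^6 - 853*A^2 - 853*A^-2 - 322*A^-6 - 42*A^-10 - A^-14
  A^-2 * (28 + 116*d^2 + 61*d^4 + 5*d^6) = 5*A^10 + 91*A^6 + 435*A^2 + 726*A^-2 + 435*A^-6 + 91*A^-10 + 5*A^-14
  A^-4 * (50*d + 60*d^3 + 10*d^5) = -10*A^6 - 110*A^2 - 330*A^-2 - 330*A^-6 - 110*A^-10 - 10*A^-14
  A^-6 * (5 + 29*d^2 + 11*d^4) = 11*A^2 + 73*A^-2 + 129*A^-6 + 73*A^-10 + 11*A^-14
  A^-8 * (4*d + 6*d^3) = -6*A^-2 - 22*A^-6 - 22*A^-10 - 6*A^-14
  A^-10 * (d^2) = A^-6 + 2*A^-10 + A^-14
Summing the groups: <K> = A^22 - 2*A^18 + 3*A^14 - 4*A^10 + 4*A^6 - 4*A^2 + 3*A^-2 - A^-6 + A^-10
Normalise by the writhe: (-A^3)^(-w) = (-A^3)^(2) = A^6, so f(A) = A^6 * <K> = A^28 - 2*A^24 + 3*A^20 - 4*A^16 + 4*A^12 - 4*A^8 + 3*A^4 - 1 + A^-4.
Substitute A = t^(-1/4), i.e. A^e → t^(-e/4): V(t) = t - 1 + 3*t^-1 - 4*t^-2 + 4*t^-3 - 4*t^-4 + 3*t^-5 - 2*t^-6 + t^-7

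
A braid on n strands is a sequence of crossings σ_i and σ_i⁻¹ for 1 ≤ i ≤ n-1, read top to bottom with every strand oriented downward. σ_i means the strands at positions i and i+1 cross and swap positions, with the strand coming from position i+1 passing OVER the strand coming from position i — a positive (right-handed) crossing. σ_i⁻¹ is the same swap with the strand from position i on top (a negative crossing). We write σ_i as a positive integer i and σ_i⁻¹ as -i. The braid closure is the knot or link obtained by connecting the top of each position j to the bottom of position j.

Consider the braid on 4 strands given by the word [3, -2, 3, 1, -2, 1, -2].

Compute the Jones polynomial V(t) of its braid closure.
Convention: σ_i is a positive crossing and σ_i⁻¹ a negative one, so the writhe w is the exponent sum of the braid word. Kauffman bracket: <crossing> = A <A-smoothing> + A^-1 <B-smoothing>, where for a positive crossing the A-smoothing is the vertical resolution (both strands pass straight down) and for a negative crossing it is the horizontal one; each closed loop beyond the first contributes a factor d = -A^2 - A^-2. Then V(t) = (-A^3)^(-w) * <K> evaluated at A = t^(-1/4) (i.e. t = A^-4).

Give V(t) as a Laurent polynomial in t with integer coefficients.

Braid: s3 s2^-1 s3 s1 s2^-1 s1 s2^-1 on 4 strands, 7 crossings.
Writhe w = (#positive) - (#negative) = 4 - 3 = 1.
State-sum expansion of <K>. There are 2^7 = 128 states.
Each crossing splits two ways (0=vertical, 1=horizontal). The state's weight is A^(#A-smoothings - #B-smoothings) * d^(loops - 1).
Tabulate the states by total A-exponent and number of loops L (A-exp: L × count):
  A^7: L=5 ×1
  A^5: L=4 ×7
  A^3: L=3 ×21
  A^1: L=2 ×32, L=4 ×3
  A^-1: L=1 ×21, L=3 ×14
  A^-3: L=2 ×19, L=4 ×2
  A^-5: L=3 ×7
  A^-7: L=4 ×1
Each group contributes A^e * Σ count * d^(L-1):
Powers of d = -A^2 - A^-2: d^2 = A^4 + 2 + A^-4; d^3 = -A^6 - 3*A^2 - 3*A^-2 - A^-6; d^4 = A^8 + 4*A^4 + 6 + 4*A^-4 + A^-8.
  A^7 * (d^4) = A^15 + 4*A^11 + 6*A^7 + 4*A^3 + A^-1
  A^5 * (7*d^3) = -7*A^11 - 21*A^7 - 21*A^3 - 7*A^-1
  A^3 * (21*d^2) = 21*A^7 + 42*A^3 + 21*A^-1
  A^1 * (32*d + 3*d^3) = -3*A^7 - 41*A^3 - 41*A^-1 - 3*A^-5
  A^-1 * (21 + 14*d^2) = 14*A^3 + 49*A^-1 + 14*A^-5
  A^-3 * (19*d + 2*d^3) = -2*A^3 - 25*A^-1 - 25*A^-5 - 2*A^-9
  A^-5 * (7*d^2) = 7*A^-1 + 14*A^-5 + 7*A^-9
  A^-7 * (d^3) = -A^-1 - 3*A^-5 - 3*A^-9 - A^-13
Summing the groups: <K> = A^15 - 3*A^11 + 3*A^7 - 4*A^3 + 4*A^-1 - 3*A^-5 + 2*A^-9 - A^-13
Normalise by the writhe: (-A^3)^(-w) = (-A^3)^(-1) = -A^-3, so f(A) = -A^-3 * <K> = -A^12 + 3*A^8 - 3*A^4 + 4 - 4*A^-4 + 3*A^-8 - 2*A^-12 + A^-16.
Substitute A = t^(-1/4), i.e. A^e → t^(-e/4): V(t) = t^4 - 2*t^3 + 3*t^2 - 4*t + 4 - 3*t^-1 + 3*t^-2 - t^-3

Answer: t^4 - 2*t^3 + 3*t^2 - 4*t + 4 - 3*t^-1 + 3*t^-2 - t^-3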